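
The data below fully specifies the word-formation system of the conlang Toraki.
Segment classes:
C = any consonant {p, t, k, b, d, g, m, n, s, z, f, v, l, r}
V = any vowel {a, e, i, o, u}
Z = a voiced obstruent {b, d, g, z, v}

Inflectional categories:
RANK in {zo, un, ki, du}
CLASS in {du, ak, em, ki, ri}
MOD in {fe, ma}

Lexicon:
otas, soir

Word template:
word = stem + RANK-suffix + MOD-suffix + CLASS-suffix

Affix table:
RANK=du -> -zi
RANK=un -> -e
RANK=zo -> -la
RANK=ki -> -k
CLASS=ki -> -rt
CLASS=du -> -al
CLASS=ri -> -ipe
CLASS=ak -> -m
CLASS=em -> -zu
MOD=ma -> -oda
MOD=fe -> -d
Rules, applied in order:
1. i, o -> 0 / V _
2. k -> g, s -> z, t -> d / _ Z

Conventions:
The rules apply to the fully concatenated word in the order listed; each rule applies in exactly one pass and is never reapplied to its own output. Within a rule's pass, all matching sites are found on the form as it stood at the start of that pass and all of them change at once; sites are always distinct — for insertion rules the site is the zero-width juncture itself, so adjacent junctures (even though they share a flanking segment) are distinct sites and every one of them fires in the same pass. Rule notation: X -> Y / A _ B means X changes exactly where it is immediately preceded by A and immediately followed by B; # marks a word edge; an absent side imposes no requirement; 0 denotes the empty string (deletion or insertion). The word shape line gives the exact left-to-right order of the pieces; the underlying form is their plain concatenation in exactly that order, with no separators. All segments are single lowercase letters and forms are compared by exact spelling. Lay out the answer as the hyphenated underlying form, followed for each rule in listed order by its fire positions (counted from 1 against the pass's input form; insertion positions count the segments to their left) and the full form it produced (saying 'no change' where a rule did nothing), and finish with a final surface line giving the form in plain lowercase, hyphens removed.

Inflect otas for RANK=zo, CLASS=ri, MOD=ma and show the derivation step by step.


underlying: otas-la-oda-ipe
1. i, o -> 0 / V _: fires at position(s) 7, 10: otasladape
2. k -> g, s -> z, t -> d / _ Z: no change
surface: otasladape


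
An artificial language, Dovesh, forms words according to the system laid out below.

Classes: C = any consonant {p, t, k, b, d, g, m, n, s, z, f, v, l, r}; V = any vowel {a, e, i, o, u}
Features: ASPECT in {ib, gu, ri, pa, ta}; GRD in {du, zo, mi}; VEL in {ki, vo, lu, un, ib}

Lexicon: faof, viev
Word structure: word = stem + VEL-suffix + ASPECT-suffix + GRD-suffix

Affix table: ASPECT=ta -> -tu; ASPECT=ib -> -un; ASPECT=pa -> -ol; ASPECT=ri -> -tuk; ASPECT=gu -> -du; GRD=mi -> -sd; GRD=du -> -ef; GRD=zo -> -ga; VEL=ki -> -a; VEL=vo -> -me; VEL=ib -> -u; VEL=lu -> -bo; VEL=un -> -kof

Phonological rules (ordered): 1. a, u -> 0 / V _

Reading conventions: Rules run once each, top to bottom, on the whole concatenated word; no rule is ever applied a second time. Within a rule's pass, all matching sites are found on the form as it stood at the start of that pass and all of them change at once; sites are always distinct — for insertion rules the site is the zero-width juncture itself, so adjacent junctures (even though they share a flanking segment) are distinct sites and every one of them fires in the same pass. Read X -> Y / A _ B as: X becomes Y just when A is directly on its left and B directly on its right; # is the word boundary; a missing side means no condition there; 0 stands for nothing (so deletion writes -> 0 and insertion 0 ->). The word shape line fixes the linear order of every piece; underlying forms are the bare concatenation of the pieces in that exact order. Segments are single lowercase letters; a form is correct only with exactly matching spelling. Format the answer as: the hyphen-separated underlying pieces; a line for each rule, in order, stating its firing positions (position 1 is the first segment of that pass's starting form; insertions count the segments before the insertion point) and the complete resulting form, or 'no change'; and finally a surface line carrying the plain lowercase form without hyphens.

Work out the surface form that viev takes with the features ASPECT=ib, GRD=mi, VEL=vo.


underlying: viev-me-un-sd
1. a, u -> 0 / V _: fires at position(s) 7: vievmensd
surface: vievmensd


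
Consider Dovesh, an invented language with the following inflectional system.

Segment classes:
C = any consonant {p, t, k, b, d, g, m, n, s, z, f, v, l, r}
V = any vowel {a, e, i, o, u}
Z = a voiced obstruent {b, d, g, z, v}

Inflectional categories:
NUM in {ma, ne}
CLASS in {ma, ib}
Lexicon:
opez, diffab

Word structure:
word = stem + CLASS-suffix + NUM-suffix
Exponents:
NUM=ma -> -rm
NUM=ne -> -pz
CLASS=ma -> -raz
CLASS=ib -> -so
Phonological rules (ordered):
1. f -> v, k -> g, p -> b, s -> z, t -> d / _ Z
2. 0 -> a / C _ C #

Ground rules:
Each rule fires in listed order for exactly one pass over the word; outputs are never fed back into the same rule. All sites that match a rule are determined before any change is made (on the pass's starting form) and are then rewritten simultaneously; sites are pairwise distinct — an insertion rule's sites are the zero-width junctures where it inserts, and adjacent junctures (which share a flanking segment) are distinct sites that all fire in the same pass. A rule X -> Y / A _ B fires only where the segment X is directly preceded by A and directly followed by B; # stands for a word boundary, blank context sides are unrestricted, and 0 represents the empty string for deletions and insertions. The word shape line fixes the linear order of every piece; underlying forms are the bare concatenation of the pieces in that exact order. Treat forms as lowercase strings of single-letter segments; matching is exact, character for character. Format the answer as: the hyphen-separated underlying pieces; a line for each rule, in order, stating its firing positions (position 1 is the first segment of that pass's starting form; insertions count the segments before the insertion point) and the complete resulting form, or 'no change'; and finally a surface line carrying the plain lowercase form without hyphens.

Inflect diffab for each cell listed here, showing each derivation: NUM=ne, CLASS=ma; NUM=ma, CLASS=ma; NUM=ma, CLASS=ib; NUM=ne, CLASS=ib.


cell NUM=ne, CLASS=ma:
underlying: diffab-raz-pz
1. f -> v, k -> g, p -> b, s -> z, t -> d / _ Z: fires at position(s) 10: diffabrazbz
2. 0 -> a / C _ C #: inserts after position(s) 10: diffabrazbaz
surface: diffabrazbaz

cell NUM=ma, CLASS=ma:
underlying: diffab-raz-rm
1. f -> v, k -> g, p -> b, s -> z, t -> d / _ Z: no change
2. 0 -> a / C _ C #: inserts after position(s) 10: diffabrazram
surface: diffabrazram

cell NUM=ma, CLASS=ib:
underlying: diffab-so-rm
1. f -> v, k -> g, p -> b, s -> z, t -> d / _ Z: no change
2. 0 -> a / C _ C #: inserts after position(s) 9: diffabsoram
surface: diffabsoram

cell NUM=ne, CLASS=ib:
underlying: diffab-so-pz
1. f -> v, k -> g, p -> b, s -> z, t -> d / _ Z: fires at position(s) 9: diffabsobz
2. 0 -> a / C _ C #: inserts after position(s) 9: diffabsobaz
surface: diffabsobaz


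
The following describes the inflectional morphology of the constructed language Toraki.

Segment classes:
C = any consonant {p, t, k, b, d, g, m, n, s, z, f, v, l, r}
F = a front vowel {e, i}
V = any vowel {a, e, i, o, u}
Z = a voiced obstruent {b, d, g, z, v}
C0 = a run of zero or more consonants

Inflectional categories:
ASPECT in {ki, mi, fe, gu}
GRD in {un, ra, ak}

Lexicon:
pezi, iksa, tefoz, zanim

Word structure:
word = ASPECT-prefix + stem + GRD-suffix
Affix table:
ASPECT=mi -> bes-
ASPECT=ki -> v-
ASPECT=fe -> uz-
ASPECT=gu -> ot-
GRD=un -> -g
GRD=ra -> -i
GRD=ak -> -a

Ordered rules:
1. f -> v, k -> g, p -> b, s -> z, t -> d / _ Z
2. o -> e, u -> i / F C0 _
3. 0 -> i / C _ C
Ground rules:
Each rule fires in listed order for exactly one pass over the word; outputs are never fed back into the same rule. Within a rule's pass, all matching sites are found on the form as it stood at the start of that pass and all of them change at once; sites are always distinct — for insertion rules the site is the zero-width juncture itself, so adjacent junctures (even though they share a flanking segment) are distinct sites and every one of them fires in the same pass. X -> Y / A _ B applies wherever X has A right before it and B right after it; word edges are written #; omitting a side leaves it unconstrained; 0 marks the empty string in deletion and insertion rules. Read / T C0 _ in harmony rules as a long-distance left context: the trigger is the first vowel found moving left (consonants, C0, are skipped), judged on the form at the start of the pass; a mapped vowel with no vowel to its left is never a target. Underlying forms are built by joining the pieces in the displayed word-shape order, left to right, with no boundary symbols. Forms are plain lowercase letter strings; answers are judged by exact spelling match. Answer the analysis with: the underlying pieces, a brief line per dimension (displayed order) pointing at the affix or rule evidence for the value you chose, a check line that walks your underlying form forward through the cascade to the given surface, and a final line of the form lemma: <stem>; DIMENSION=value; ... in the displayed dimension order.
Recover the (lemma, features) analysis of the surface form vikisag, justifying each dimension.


underlying: v-iksa-g
ASPECT=ki - signalled by the affix v-
GRD=un - signalled by the affix -g
check: viksag -> viksag -> viksag -> vikisag
lemma: iksa; ASPECT=ki; GRD=un


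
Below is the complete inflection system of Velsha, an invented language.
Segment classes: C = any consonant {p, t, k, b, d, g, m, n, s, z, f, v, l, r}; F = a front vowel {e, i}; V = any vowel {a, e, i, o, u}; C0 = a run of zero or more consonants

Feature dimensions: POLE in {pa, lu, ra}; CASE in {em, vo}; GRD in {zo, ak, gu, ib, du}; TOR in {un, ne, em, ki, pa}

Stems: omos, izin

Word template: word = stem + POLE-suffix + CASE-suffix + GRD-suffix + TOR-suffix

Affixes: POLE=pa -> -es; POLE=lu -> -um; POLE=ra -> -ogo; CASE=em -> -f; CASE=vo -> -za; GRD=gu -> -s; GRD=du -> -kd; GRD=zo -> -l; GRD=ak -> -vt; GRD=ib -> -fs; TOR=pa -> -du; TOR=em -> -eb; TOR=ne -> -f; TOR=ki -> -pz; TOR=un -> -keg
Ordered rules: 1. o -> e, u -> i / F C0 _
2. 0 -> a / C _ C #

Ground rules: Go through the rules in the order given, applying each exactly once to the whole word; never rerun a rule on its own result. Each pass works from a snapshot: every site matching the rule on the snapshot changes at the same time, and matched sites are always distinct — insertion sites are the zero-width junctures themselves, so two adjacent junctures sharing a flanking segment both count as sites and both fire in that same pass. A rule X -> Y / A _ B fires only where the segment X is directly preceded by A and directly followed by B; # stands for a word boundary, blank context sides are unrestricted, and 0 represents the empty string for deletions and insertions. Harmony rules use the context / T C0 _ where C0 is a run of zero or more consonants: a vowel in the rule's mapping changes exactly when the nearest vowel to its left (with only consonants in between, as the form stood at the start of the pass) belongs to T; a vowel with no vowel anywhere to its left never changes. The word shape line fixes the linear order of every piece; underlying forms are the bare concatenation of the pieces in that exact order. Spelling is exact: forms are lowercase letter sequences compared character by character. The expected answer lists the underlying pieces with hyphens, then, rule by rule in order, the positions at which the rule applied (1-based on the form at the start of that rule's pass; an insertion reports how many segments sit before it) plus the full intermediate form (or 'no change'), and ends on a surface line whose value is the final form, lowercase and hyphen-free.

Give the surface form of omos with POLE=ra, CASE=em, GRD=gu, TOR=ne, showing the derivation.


underlying: omos-ogo-f-s-f
1. o -> e, u -> i / F C0 _: no change
2. 0 -> a / C _ C #: inserts after position(s) 9: omosogofsaf
surface: omosogofsaf


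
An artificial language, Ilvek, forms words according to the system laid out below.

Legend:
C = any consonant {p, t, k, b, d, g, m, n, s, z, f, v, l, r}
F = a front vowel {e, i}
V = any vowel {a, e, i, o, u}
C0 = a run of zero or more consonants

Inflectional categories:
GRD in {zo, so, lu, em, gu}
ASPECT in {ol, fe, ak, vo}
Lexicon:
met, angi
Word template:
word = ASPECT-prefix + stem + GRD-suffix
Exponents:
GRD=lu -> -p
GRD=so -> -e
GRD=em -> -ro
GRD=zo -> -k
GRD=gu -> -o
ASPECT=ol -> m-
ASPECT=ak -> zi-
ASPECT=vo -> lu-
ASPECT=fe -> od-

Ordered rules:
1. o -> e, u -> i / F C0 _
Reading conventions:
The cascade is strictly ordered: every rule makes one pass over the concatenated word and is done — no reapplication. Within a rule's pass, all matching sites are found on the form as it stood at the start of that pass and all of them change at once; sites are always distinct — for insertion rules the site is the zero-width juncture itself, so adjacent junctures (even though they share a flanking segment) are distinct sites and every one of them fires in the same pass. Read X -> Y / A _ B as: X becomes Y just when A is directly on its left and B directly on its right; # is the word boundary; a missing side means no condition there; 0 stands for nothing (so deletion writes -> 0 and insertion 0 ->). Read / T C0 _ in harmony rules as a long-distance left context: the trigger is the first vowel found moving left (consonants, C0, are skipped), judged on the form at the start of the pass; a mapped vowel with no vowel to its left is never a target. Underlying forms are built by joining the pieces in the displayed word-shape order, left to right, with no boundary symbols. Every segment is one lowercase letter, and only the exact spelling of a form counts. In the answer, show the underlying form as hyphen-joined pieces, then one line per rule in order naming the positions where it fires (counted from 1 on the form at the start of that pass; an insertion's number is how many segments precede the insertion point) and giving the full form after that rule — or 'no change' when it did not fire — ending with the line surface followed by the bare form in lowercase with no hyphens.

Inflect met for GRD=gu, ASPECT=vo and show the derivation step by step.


underlying: lu-met-o
1. o -> e, u -> i / F C0 _: fires at position(s) 6: lumete
surface: lumete


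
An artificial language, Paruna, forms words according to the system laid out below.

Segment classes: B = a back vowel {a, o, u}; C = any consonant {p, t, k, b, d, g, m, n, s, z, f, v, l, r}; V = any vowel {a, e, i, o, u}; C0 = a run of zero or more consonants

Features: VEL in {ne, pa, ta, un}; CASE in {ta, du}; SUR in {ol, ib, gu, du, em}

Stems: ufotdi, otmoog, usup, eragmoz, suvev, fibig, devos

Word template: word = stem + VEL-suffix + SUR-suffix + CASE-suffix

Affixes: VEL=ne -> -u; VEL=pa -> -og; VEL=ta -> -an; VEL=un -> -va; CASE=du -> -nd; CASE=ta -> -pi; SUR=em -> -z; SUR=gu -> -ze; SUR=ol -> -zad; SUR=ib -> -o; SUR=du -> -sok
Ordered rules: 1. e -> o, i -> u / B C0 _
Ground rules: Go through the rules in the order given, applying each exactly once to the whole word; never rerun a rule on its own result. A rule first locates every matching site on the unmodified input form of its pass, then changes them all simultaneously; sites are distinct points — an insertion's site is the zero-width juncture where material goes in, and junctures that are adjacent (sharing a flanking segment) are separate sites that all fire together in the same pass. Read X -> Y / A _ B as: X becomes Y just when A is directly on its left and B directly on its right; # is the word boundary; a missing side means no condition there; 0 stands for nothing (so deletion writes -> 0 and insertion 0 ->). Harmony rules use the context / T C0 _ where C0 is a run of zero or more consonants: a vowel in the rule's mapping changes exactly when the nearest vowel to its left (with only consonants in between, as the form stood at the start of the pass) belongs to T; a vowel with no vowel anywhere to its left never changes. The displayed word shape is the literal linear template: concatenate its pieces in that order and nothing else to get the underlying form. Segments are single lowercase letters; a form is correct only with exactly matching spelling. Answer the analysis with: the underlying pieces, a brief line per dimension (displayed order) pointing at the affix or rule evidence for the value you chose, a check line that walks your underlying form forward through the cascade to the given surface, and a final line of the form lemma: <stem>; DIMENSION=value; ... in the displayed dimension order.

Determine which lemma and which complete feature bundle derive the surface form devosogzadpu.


underlying: devos-og-zad-pi
VEL=pa - signalled by the affix -og
CASE=ta - signalled by the affix -pi
SUR=ol - signalled by the affix -zad
check: devosogzadpi -> devosogzadpu
lemma: devos; VEL=pa; CASE=ta; SUR=ol


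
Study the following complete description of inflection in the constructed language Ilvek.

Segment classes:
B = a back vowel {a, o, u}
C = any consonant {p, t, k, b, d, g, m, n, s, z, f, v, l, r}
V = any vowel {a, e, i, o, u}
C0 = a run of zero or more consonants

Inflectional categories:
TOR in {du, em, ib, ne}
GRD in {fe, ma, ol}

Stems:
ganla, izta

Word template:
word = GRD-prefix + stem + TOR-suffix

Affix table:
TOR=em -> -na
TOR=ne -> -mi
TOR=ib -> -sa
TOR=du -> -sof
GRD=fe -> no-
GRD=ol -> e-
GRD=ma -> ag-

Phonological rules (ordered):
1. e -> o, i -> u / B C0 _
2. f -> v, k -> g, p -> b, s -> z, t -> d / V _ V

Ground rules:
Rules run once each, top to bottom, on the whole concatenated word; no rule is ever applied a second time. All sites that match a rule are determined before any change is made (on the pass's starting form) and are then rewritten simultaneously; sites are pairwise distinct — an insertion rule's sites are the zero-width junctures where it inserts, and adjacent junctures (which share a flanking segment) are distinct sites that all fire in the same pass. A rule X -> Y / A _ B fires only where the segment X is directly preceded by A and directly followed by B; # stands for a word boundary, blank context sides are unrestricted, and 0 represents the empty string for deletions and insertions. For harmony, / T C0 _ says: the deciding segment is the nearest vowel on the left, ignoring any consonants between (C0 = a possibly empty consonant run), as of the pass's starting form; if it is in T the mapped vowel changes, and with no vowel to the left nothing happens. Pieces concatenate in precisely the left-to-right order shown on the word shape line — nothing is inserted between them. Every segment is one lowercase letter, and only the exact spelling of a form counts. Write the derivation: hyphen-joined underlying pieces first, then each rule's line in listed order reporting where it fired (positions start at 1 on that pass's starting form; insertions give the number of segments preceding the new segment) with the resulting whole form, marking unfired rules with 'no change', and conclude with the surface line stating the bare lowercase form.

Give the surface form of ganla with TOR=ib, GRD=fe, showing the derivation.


underlying: no-ganla-sa
1. e -> o, i -> u / B C0 _: no change
2. f -> v, k -> g, p -> b, s -> z, t -> d / V _ V: fires at position(s) 8: noganlaza
surface: noganlaza


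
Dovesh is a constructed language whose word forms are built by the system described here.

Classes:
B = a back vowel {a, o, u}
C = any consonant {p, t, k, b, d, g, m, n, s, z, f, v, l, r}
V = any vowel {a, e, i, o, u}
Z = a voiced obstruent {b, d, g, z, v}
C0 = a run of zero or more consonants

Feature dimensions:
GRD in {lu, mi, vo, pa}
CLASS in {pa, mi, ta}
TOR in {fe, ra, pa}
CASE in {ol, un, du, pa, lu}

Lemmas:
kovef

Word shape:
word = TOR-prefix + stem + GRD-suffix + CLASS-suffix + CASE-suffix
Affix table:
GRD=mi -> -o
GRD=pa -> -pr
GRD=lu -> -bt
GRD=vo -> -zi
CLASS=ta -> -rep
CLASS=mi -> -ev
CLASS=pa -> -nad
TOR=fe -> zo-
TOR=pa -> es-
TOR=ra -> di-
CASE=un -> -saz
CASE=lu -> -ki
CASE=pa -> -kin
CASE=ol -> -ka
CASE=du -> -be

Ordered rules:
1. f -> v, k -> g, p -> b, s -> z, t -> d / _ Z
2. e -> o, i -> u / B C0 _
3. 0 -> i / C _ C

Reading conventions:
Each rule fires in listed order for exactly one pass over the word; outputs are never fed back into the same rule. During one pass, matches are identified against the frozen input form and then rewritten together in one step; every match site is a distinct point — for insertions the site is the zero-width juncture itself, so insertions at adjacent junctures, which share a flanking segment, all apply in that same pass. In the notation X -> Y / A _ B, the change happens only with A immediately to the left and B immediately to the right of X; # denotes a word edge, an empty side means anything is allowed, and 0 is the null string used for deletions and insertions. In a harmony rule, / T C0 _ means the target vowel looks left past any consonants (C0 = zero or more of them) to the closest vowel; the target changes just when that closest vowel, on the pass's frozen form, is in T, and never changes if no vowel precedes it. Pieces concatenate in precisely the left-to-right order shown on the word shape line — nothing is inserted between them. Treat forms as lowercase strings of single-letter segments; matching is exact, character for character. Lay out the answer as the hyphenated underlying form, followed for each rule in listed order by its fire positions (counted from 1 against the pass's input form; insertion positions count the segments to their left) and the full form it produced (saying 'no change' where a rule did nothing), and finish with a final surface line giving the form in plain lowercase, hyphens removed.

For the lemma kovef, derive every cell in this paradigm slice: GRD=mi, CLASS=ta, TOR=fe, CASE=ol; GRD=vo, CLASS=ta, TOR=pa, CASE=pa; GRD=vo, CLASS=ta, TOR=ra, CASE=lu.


cell GRD=mi, CLASS=ta, TOR=fe, CASE=ol:
underlying: zo-kovef-o-rep-ka
1. f -> v, k -> g, p -> b, s -> z, t -> d / _ Z: no change
2. e -> o, i -> u / B C0 _: fires at position(s) 6, 10: zokovoforopka
3. 0 -> i / C _ C: inserts after position(s) 11: zokovoforopika
surface: zokovoforopika

cell GRD=vo, CLASS=ta, TOR=pa, CASE=pa:
underlying: es-kovef-zi-rep-kin
1. f -> v, k -> g, p -> b, s -> z, t -> d / _ Z: fires at position(s) 7: eskovevzirepkin
2. e -> o, i -> u / B C0 _: fires at position(s) 6: eskovovzirepkin
3. 0 -> i / C _ C: inserts after position(s) 2, 7, 12: esikovovizirepikin
surface: esikovovizirepikin

cell GRD=vo, CLASS=ta, TOR=ra, CASE=lu:
underlying: di-kovef-zi-rep-ki
1. f -> v, k -> g, p -> b, s -> z, t -> d / _ Z: fires at position(s) 7: dikovevzirepki
2. e -> o, i -> u / B C0 _: fires at position(s) 6: dikovovzirepki
3. 0 -> i / C _ C: inserts after position(s) 7, 12: dikovovizirepiki
surface: dikovovizirepiki


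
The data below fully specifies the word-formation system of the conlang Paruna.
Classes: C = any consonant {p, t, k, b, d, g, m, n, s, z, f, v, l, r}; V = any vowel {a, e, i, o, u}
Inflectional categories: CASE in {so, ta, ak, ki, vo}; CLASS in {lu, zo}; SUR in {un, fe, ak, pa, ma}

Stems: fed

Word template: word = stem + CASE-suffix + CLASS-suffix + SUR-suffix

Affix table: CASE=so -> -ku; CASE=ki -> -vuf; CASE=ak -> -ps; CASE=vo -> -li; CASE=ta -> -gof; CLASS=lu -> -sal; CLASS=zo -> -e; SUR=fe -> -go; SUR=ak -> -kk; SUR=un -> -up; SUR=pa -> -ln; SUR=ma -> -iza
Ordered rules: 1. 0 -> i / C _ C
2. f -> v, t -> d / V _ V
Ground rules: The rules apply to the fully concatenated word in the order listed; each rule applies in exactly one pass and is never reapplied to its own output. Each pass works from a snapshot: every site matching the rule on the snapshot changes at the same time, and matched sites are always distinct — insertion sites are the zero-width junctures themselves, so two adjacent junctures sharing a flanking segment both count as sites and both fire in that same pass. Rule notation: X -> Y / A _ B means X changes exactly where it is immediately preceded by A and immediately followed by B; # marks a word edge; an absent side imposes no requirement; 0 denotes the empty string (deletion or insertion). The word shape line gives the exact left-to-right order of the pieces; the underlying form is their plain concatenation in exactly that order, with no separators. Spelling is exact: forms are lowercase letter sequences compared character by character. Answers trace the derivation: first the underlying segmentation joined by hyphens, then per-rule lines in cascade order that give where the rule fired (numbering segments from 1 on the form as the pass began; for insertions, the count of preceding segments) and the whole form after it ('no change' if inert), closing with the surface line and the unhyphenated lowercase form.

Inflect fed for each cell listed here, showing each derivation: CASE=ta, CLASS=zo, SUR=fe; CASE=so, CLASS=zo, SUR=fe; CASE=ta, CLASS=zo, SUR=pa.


cell CASE=ta, CLASS=zo, SUR=fe:
underlying: fed-gof-e-go
1. 0 -> i / C _ C: inserts after position(s) 3: fedigofego
2. f -> v, t -> d / V _ V: fires at position(s) 7: fedigovego
surface: fedigovego

cell CASE=so, CLASS=zo, SUR=fe:
underlying: fed-ku-e-go
1. 0 -> i / C _ C: inserts after position(s) 3: fedikuego
2. f -> v, t -> d / V _ V: no change
surface: fedikuego

cell CASE=ta, CLASS=zo, SUR=pa:
underlying: fed-gof-e-ln
1. 0 -> i / C _ C: inserts after position(s) 3, 8: fedigofelin
2. f -> v, t -> d / V _ V: fires at position(s) 7: fedigovelin
surface: fedigovelin


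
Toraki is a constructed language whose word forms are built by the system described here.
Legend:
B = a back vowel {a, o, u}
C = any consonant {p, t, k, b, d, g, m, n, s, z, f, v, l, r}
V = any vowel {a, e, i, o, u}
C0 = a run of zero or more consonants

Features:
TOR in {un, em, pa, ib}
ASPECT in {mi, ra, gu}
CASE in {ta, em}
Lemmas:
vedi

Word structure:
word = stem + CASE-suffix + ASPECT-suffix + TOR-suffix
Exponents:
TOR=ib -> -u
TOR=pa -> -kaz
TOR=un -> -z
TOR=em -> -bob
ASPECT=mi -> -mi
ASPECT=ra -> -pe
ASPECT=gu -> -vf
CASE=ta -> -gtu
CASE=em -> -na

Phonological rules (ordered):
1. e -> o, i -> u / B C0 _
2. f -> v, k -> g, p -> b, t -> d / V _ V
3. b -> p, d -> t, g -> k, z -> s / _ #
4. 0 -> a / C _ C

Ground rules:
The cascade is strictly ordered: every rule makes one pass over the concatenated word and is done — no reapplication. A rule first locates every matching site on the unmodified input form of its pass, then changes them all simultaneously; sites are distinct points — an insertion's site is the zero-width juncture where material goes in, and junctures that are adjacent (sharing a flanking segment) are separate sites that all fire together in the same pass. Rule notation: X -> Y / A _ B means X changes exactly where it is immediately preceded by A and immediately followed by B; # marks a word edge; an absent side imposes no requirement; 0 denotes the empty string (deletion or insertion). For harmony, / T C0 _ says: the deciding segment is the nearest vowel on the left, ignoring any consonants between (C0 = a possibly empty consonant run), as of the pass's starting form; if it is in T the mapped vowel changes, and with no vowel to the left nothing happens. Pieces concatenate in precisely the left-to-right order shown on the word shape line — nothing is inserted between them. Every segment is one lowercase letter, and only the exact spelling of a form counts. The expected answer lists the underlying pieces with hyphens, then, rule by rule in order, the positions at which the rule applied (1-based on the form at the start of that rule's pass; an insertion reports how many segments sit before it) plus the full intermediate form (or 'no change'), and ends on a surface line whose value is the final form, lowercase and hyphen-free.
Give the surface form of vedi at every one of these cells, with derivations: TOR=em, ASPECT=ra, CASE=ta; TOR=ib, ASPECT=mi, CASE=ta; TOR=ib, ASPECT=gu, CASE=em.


cell TOR=em, ASPECT=ra, CASE=ta:
underlying: vedi-gtu-pe-bob
1. e -> o, i -> u / B C0 _: fires at position(s) 9: vedigtupobob
2. f -> v, k -> g, p -> b, t -> d / V _ V: fires at position(s) 8: vedigtubobob
3. b -> p, d -> t, g -> k, z -> s / _ #: fires at position(s) 12: vedigtubobop
4. 0 -> a / C _ C: inserts after position(s) 5: vedigatubobop
surface: vedigatubobop

cell TOR=ib, ASPECT=mi, CASE=ta:
underlying: vedi-gtu-mi-u
1. e -> o, i -> u / B C0 _: fires at position(s) 9: vedigtumuu
2. f -> v, k -> g, p -> b, t -> d / V _ V: no change
3. b -> p, d -> t, g -> k, z -> s / _ #: no change
4. 0 -> a / C _ C: inserts after position(s) 5: vedigatumuu
surface: vedigatumuu

cell TOR=ib, ASPECT=gu, CASE=em:
underlying: vedi-na-vf-u
1. e -> o, i -> u / B C0 _: no change
2. f -> v, k -> g, p -> b, t -> d / V _ V: no change
3. b -> p, d -> t, g -> k, z -> s / _ #: no change
4. 0 -> a / C _ C: inserts after position(s) 7: vedinavafu
surface: vedinavafu


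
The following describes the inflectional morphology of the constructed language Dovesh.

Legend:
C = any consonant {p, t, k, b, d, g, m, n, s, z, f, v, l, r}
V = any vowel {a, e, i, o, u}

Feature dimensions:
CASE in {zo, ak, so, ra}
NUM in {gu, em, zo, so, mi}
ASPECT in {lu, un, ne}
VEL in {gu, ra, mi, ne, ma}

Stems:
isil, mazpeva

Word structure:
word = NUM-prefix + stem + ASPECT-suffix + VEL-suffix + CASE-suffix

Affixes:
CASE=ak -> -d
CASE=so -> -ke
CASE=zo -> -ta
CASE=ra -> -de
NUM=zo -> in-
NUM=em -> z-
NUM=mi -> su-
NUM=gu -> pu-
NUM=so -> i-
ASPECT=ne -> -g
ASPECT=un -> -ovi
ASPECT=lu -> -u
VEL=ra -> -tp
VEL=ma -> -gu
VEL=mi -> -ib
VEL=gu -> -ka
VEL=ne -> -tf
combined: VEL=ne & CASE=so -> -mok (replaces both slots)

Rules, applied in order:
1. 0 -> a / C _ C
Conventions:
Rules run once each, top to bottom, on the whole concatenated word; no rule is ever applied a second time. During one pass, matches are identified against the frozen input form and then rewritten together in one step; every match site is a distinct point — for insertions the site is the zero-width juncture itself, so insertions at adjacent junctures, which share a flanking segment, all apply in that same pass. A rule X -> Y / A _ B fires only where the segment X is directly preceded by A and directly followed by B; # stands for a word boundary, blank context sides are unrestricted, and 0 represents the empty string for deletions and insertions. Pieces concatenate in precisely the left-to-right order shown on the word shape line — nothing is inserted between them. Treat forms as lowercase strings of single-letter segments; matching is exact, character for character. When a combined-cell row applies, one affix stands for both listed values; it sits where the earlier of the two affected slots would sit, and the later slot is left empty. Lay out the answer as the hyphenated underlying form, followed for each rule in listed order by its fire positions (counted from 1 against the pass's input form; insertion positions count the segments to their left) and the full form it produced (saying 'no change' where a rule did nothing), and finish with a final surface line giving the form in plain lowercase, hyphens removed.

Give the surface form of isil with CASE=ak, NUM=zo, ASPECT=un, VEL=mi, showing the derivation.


underlying: in-isil-ovi-ib-d
1. 0 -> a / C _ C: inserts after position(s) 11: inisiloviibad
surface: inisiloviibad


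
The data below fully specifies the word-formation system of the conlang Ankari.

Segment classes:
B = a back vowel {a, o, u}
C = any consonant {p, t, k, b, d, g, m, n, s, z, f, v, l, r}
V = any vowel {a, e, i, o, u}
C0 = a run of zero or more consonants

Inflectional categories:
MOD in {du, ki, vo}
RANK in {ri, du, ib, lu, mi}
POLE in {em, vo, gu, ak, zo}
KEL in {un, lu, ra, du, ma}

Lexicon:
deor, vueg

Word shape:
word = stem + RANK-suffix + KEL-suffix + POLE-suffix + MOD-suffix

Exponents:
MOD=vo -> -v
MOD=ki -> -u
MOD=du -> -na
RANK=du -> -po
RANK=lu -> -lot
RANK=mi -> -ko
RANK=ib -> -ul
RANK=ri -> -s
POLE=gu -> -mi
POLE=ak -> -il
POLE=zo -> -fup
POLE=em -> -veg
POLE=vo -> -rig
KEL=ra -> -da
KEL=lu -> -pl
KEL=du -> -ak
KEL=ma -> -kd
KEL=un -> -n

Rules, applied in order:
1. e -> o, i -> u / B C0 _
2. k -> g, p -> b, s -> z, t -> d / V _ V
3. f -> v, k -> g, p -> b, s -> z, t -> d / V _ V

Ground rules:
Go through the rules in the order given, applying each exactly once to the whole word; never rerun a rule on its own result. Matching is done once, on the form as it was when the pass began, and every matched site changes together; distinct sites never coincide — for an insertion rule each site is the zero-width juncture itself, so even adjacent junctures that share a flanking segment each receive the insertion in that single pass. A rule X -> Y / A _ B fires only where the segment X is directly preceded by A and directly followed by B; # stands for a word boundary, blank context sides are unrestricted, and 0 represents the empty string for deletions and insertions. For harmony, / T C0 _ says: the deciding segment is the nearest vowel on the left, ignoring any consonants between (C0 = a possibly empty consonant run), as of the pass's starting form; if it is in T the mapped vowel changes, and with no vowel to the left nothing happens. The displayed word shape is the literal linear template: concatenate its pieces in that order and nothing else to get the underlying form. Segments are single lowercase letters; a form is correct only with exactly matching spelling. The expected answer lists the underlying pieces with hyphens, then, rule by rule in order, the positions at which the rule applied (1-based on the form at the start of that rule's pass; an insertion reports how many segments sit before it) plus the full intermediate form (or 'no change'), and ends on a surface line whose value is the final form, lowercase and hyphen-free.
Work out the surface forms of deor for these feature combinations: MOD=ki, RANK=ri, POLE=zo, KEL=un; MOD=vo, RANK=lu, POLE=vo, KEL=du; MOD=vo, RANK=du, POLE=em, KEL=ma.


cell MOD=ki, RANK=ri, POLE=zo, KEL=un:
underlying: deor-s-n-fup-u
1. e -> o, i -> u / B C0 _: no change
2. k -> g, p -> b, s -> z, t -> d / V _ V: fires at position(s) 9: deorsnfubu
3. f -> v, k -> g, p -> b, s -> z, t -> d / V _ V: no change
surface: deorsnfubu

cell MOD=vo, RANK=lu, POLE=vo, KEL=du:
underlying: deor-lot-ak-rig-v
1. e -> o, i -> u / B C0 _: fires at position(s) 11: deorlotakrugv
2. k -> g, p -> b, s -> z, t -> d / V _ V: fires at position(s) 7: deorlodakrugv
3. f -> v, k -> g, p -> b, s -> z, t -> d / V _ V: no change
surface: deorlodakrugv

cell MOD=vo, RANK=du, POLE=em, KEL=ma:
underlying: deor-po-kd-veg-v
1. e -> o, i -> u / B C0 _: fires at position(s) 10: deorpokdvogv
2. k -> g, p -> b, s -> z, t -> d / V _ V: no change
3. f -> v, k -> g, p -> b, s -> z, t -> d / V _ V: no change
surface: deorpokdvogv


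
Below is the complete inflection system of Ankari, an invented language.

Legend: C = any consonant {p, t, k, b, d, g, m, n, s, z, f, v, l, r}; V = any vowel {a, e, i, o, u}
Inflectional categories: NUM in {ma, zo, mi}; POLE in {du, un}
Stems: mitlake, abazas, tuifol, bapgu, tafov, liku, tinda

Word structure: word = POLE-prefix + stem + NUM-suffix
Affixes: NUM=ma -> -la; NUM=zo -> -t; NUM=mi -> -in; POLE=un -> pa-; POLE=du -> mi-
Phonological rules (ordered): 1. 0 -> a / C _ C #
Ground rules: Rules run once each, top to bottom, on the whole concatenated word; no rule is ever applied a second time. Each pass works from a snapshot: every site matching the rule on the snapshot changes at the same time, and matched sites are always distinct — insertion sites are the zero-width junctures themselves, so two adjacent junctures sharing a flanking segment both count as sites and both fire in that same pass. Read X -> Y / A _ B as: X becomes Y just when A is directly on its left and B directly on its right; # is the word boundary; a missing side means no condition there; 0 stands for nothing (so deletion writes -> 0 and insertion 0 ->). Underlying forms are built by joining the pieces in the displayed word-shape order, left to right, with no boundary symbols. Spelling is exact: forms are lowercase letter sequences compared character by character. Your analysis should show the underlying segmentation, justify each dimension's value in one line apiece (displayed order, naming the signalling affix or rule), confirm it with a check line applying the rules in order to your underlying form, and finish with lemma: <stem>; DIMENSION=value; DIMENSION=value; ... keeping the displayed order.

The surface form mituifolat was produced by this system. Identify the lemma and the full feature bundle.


underlying: mi-tuifol-t
NUM=zo - signalled by the affix -t
POLE=du - signalled by the affix mi-
check: mituifolt -> mituifolat
lemma: tuifol; NUM=zo; POLE=du


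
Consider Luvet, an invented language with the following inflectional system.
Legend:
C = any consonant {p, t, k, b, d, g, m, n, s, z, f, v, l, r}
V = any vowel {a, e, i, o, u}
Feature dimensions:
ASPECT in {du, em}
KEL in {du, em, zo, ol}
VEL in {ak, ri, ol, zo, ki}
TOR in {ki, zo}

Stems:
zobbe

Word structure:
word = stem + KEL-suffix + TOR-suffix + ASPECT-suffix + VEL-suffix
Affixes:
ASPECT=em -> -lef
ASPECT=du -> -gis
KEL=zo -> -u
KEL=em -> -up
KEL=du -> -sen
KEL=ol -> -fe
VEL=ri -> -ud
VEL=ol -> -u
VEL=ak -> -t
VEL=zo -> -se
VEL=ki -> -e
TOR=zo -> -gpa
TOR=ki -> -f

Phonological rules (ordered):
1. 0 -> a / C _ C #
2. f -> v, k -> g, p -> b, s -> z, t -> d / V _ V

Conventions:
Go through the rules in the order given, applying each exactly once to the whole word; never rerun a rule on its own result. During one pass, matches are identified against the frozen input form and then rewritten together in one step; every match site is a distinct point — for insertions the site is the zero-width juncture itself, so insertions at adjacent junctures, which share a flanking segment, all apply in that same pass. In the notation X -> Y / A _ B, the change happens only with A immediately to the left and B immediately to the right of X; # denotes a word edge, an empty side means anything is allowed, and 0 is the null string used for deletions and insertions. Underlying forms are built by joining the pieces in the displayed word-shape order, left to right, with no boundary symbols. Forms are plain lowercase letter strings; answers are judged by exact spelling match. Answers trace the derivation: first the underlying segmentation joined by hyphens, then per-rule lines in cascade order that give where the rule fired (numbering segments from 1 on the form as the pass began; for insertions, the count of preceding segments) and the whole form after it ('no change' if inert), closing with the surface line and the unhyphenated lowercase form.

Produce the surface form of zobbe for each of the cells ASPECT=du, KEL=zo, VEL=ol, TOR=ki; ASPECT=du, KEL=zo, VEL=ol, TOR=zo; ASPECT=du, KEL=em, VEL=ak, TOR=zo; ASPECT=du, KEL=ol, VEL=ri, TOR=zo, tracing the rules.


cell ASPECT=du, KEL=zo, VEL=ol, TOR=ki:
underlying: zobbe-u-f-gis-u
1. 0 -> a / C _ C #: no change
2. f -> v, k -> g, p -> b, s -> z, t -> d / V _ V: fires at position(s) 10: zobbeufgizu
surface: zobbeufgizu

cell ASPECT=du, KEL=zo, VEL=ol, TOR=zo:
underlying: zobbe-u-gpa-gis-u
1. 0 -> a / C _ C #: no change
2. f -> v, k -> g, p -> b, s -> z, t -> d / V _ V: fires at position(s) 12: zobbeugpagizu
surface: zobbeugpagizu

cell ASPECT=du, KEL=em, VEL=ak, TOR=zo:
underlying: zobbe-up-gpa-gis-t
1. 0 -> a / C _ C #: inserts after position(s) 13: zobbeupgpagisat
2. f -> v, k -> g, p -> b, s -> z, t -> d / V _ V: fires at position(s) 13: zobbeupgpagizat
surface: zobbeupgpagizat

cell ASPECT=du, KEL=ol, VEL=ri, TOR=zo:
underlying: zobbe-fe-gpa-gis-ud
1. 0 -> a / C _ C #: no change
2. f -> v, k -> g, p -> b, s -> z, t -> d / V _ V: fires at position(s) 6, 13: zobbevegpagizud
surface: zobbevegpagizud


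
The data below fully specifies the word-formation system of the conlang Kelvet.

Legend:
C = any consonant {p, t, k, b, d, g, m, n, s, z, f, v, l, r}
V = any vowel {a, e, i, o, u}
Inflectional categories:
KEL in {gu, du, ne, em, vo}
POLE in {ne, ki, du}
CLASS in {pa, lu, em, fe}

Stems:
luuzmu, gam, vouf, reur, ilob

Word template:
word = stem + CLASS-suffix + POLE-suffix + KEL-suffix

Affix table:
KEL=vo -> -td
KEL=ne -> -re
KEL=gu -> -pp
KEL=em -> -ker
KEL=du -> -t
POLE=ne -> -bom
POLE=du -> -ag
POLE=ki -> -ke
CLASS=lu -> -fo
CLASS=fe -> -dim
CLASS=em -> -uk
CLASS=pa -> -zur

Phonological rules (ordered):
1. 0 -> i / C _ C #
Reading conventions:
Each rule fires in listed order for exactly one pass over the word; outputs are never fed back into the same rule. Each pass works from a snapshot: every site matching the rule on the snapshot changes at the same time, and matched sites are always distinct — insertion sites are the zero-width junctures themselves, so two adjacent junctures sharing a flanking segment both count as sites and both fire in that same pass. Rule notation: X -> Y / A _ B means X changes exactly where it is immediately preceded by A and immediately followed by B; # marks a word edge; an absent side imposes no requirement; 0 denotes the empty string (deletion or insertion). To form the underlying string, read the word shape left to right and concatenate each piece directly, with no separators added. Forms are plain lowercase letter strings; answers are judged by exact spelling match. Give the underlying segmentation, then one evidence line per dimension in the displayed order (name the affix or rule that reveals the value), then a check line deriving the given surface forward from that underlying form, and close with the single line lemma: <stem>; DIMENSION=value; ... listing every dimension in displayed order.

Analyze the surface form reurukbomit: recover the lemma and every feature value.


underlying: reur-uk-bom-t
KEL=du - signalled by the affix -t
POLE=ne - signalled by the affix -bom
CLASS=em - signalled by the affix -uk
check: reurukbomt -> reurukbomit
lemma: reur; KEL=du; POLE=ne; CLASS=em
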